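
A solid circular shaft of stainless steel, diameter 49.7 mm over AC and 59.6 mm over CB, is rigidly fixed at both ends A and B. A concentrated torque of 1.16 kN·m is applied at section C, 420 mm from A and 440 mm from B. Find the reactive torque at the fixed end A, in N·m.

390 N·m

Compatibility: T_A·a/J_AC = T_B·b/J_CB with T_A + T_B = T₀.
J_AC = 5.99×10^-7 m⁴, J_CB = 1.24×10^-6 m⁴, so T_A = T₀·(J_AC/a)/((J_AC/a)+(J_CB/b)) = 390.0 N·m, T_B = 770.0 N·m.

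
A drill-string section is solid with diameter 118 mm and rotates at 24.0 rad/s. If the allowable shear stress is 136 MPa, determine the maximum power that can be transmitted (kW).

J = πd⁴/32 = π(0.118)⁴/32 = 1.903×10^-5 m⁴.
T_max = τ_allow·J/r = 1.36×10^8 × 1.903×10^-5 / 0.0590 = 43870 N·m.
ω = 24.0 rad/s, so P_max = T_max·ω = 1.053×10^6 W.

1050 kW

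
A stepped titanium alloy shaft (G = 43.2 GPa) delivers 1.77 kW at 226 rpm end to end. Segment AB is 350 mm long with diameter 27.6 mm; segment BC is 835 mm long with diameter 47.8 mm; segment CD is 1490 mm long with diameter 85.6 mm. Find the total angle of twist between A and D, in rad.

ω = 2π·226/60 = 23.67 rad/s, so T = P/ω = 1.77×10³ / 23.67 = 74.79 N·m.
J_AB = π(0.0276)⁴/32 = 5.70×10^-8 m⁴; J_BC = π(0.0478)⁴/32 = 5.13×10^-7 m⁴; J_CD = π(0.0856)⁴/32 = 5.27×10^-6 m⁴.
θ = (T/G)·Σ L_i/J_i = (74.79/43.2×10⁹)·(0.350/5.70×10^-8 + 0.835/5.13×10^-7 + 1.49/5.27×10^-6) = 0.01395 rad.

0.0139 rad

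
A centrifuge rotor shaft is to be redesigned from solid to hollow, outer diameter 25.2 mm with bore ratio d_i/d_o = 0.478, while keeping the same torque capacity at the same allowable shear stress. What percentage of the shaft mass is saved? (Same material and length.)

20.0 %

Equal τ_max and T ⇒ the solid shaft needs d_s³ = d_o³(1−k⁴), so d_s = 25.2·(1−0.478⁴)^(1/3) = 24.75 mm.
Area ratio A_h/A_s = d_o²(1−k²)/d_s² = (1−k²)/(1−k⁴)^(2/3) = 0.7996.
Mass saving = 1 − 0.7996 = 20.0 %.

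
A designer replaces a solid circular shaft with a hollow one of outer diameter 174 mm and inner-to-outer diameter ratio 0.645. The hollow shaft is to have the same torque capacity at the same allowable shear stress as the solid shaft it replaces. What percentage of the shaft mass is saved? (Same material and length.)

Equal τ_max and T ⇒ the solid shaft needs d_s³ = d_o³(1−k⁴), so d_s = 174·(1−0.645⁴)^(1/3) = 163.3 mm.
Area ratio A_h/A_s = d_o²(1−k²)/d_s² = (1−k²)/(1−k⁴)^(2/3) = 0.6629.
Mass saving = 1 − 0.6629 = 33.7 %.

33.7 %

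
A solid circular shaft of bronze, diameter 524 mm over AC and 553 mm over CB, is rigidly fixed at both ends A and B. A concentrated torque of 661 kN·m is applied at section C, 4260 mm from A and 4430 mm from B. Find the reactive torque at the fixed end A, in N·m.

Compatibility: T_A·a/J_AC = T_B·b/J_CB with T_A + T_B = T₀.
J_AC = 7.40×10^-3 m⁴, J_CB = 9.18×10^-3 m⁴, so T_A = T₀·(J_AC/a)/((J_AC/a)+(J_CB/b)) = 301400 N·m, T_B = 359600 N·m.

301000 N·m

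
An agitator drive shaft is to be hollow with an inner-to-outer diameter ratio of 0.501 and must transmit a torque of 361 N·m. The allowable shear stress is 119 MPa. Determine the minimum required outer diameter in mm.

For a hollow shaft with d_i/d_o = 0.501: τ_max = 16T/(π d_o³ (1−k⁴)), so d_o = [16T/(π τ_allow (1−k⁴))]^(1/3) = [16·361.0/(π·1.19×10^8·0.9370)]^(1/3) = 0.02545 m.

25.5 mm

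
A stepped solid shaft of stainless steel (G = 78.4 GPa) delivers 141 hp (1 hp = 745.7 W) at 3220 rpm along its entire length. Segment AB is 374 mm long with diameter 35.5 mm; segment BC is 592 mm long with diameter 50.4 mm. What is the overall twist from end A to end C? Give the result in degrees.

ω = 2π·3220/60 = 337.2 rad/s, so T = P/ω = 141×745.7 / 337.2 = 311.8 N·m.
J_AB = π(0.0355)⁴/32 = 1.56×10^-7 m⁴; J_BC = π(0.0504)⁴/32 = 6.33×10^-7 m⁴.
θ = (T/G)·Σ L_i/J_i = (311.8/78.4×10⁹)·(0.374/1.56×10^-7 + 0.592/6.33×10^-7) = 0.01326 rad.

0.760°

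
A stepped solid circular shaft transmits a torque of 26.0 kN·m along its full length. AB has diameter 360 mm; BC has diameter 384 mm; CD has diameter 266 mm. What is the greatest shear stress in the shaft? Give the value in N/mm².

7.04 N/mm²

Under the same torque, τ_max = 16T/(πd³) is largest where d is smallest — segment CD (d = 266 mm).
τ_max = 16·26000/(π·(0.266)³) = 7.036×10^6 Pa.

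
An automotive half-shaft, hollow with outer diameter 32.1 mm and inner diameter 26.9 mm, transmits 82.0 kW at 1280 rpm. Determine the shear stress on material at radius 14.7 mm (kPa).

ω = 2π·1280/60 = 134.0 rad/s, so T = P/ω = 82.0×10³ / 134.0 = 611.8 N·m.
J = π(d_o⁴ − d_i⁴)/32 = π(0.0321⁴ − 0.0269⁴)/32 = 5.283×10^-8 m⁴.
Shear stress varies linearly with radius: τ = T·r/J = 611.8 × 0.0147 / 5.283×10^-8 = 1.702×10^8 Pa.

170000 kPa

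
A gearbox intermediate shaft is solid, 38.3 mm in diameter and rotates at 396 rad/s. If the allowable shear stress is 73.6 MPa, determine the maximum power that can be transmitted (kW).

322 kW

J = πd⁴/32 = π(0.0383)⁴/32 = 2.112×10^-7 m⁴.
T_max = τ_allow·J/r = 7.36×10^7 × 2.112×10^-7 / 0.0191 = 811.9 N·m.
ω = 396 rad/s, so P_max = T_max·ω = 3.215×10^5 W.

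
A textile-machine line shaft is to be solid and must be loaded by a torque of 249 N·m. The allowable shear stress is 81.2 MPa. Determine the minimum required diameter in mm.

For a solid shaft τ_max = 16T/(πd³), so d = (16T/(π τ_allow))^(1/3) = (16·249.0/(π·8.12×10^7))^(1/3) = 0.02500 m.

25.0 mm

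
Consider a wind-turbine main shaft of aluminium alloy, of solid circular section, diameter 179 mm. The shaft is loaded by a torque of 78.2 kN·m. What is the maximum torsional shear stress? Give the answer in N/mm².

69.4 N/mm²

J = πd⁴/32 = π(0.179)⁴/32 = 1.008×10^-4 m⁴.
τ_max = T·r/J = 78200 × 0.0895 / 1.008×10^-4 = 6.944×10^7 Pa.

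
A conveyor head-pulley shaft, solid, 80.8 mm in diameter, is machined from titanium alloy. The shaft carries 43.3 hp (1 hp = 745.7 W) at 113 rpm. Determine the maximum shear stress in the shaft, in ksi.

ω = 2π·113/60 = 11.83 rad/s, so T = P/ω = 43.3×745.7 / 11.83 = 2729 N·m.
J = πd⁴/32 = π(0.0808)⁴/32 = 4.185×10^-6 m⁴.
τ_max = T·r/J = 2729 × 0.0404 / 4.185×10^-6 = 2.634×10^7 Pa.

3.82 ksi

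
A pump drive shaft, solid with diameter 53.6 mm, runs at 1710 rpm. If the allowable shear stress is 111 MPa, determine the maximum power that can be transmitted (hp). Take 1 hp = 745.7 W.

J = πd⁴/32 = π(0.0536)⁴/32 = 8.103×10^-7 m⁴.
T_max = τ_allow·J/r = 1.11×10^8 × 8.103×10^-7 / 0.0268 = 3356 N·m.
ω = 2π·1710/60 = 179.1 rad/s, so P_max = T_max·ω = 6.010×10^5 W.

806 hp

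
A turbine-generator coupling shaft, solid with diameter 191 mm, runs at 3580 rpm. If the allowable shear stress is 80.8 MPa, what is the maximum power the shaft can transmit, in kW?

41400 kW

J = πd⁴/32 = π(0.191)⁴/32 = 1.307×10^-4 m⁴.
T_max = τ_allow·J/r = 8.08×10^7 × 1.307×10^-4 / 0.0955 = 110500 N·m.
ω = 2π·3580/60 = 374.9 rad/s, so P_max = T_max·ω = 4.144×10^7 W.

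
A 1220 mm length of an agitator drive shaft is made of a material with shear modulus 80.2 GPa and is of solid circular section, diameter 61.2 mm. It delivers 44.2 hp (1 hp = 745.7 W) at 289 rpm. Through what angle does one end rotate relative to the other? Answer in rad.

0.0120 rad

ω = 2π·289/60 = 30.26 rad/s, so T = P/ω = 44.2×745.7 / 30.26 = 1089 N·m.
J = πd⁴/32 = π(0.0612)⁴/32 = 1.377×10^-6 m⁴.
θ = T·L/(G·J) = 1089 × 1.22 / (80.2×10⁹ × 1.377×10^-6) = 0.01203 rad.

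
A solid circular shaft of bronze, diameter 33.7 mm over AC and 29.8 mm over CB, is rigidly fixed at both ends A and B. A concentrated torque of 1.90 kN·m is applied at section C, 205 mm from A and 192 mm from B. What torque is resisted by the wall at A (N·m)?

1150 N·m

Compatibility: T_A·a/J_AC = T_B·b/J_CB with T_A + T_B = T₀.
J_AC = 1.27×10^-7 m⁴, J_CB = 7.74×10^-8 m⁴, so T_A = T₀·(J_AC/a)/((J_AC/a)+(J_CB/b)) = 1150 N·m, T_B = 750.5 N·m.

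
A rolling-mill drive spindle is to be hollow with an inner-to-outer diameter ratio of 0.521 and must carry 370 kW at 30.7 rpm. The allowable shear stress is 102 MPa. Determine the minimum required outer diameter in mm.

184 mm

ω = 2π·30.7/60 = 3.215 rad/s, so T = P/ω = 370×10³ / 3.215 = 115100 N·m.
For a hollow shaft with d_i/d_o = 0.521: τ_max = 16T/(π d_o³ (1−k⁴)), so d_o = [16T/(π τ_allow (1−k⁴))]^(1/3) = [16·115100/(π·1.02×10^8·0.9263)]^(1/3) = 0.1837 m.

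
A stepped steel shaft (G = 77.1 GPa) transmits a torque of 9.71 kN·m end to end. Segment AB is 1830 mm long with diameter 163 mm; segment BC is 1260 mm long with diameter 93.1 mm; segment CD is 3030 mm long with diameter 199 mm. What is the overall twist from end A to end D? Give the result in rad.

0.0273 rad

J_AB = π(0.163)⁴/32 = 6.93×10^-5 m⁴; J_BC = π(0.0931)⁴/32 = 7.38×10^-6 m⁴; J_CD = π(0.199)⁴/32 = 1.54×10^-4 m⁴.
θ = (T/G)·Σ L_i/J_i = (9710/77.1×10⁹)·(1.83/6.93×10^-5 + 1.26/7.38×10^-6 + 3.03/1.54×10^-4) = 0.02732 rad.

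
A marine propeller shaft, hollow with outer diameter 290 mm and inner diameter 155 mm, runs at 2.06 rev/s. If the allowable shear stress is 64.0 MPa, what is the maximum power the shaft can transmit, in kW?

J = π(d_o⁴ − d_i⁴)/32 = π(0.290⁴ − 0.155⁴)/32 = 6.377×10^-4 m⁴.
T_max = τ_allow·J/r = 6.40×10^7 × 6.377×10^-4 / 0.145 = 281500 N·m.
ω = 2π·2.06 = 12.94 rad/s, so P_max = T_max·ω = 3.643×10^6 W.

3640 kW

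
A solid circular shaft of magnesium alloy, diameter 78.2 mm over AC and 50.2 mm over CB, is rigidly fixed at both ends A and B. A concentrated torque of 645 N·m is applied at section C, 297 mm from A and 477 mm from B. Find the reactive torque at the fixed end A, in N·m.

583 N·m

Compatibility: T_A·a/J_AC = T_B·b/J_CB with T_A + T_B = T₀.
J_AC = 3.67×10^-6 m⁴, J_CB = 6.23×10^-7 m⁴, so T_A = T₀·(J_AC/a)/((J_AC/a)+(J_CB/b)) = 583.3 N·m, T_B = 61.68 N·m.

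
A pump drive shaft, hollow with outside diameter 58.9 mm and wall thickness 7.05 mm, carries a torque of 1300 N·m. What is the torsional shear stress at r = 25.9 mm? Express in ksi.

6.21 ksi

J = π(d_o⁴ − d_i⁴)/32 = π(0.0589⁴ − 0.0448⁴)/32 = 7.861×10^-7 m⁴.
Shear stress varies linearly with radius: τ = T·r/J = 1300 × 0.0259 / 7.861×10^-7 = 4.283×10^7 Pa.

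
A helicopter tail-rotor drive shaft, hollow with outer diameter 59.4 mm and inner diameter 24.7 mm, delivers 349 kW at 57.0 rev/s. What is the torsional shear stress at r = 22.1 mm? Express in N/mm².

18.2 N/mm²

ω = 2π·57.0 = 358.1 rad/s, so T = P/ω = 349×10³ / 358.1 = 974.5 N·m.
J = π(d_o⁴ − d_i⁴)/32 = π(0.0594⁴ − 0.0247⁴)/32 = 1.186×10^-6 m⁴.
Shear stress varies linearly with radius: τ = T·r/J = 974.5 × 0.0221 / 1.186×10^-6 = 1.816×10^7 Pa.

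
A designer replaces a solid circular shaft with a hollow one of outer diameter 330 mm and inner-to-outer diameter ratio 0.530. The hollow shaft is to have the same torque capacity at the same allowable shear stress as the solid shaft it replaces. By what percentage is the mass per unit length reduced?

24.0 %

Equal τ_max and T ⇒ the solid shaft needs d_s³ = d_o³(1−k⁴), so d_s = 330·(1−0.530⁴)^(1/3) = 321.1 mm.
Area ratio A_h/A_s = d_o²(1−k²)/d_s² = (1−k²)/(1−k⁴)^(2/3) = 0.7596.
Mass saving = 1 − 0.7596 = 24.0 %.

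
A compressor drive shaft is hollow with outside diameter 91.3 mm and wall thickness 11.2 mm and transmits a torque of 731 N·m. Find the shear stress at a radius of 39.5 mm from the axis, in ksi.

J = π(d_o⁴ − d_i⁴)/32 = π(0.0913⁴ − 0.0689⁴)/32 = 4.609×10^-6 m⁴.
Shear stress varies linearly with radius: τ = T·r/J = 731.0 × 0.0395 / 4.609×10^-6 = 6.265×10^6 Pa.

0.909 ksi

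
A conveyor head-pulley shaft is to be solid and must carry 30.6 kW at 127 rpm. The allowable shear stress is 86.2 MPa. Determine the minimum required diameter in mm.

51.4 mm

ω = 2π·127/60 = 13.30 rad/s, so T = P/ω = 30.6×10³ / 13.30 = 2301 N·m.
For a solid shaft τ_max = 16T/(πd³), so d = (16T/(π τ_allow))^(1/3) = (16·2301/(π·8.62×10^7))^(1/3) = 0.05142 m.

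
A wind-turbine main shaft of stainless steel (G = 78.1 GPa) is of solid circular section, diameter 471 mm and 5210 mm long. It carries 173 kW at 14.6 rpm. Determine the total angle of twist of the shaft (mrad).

1.56 mrad

ω = 2π·14.6/60 = 1.529 rad/s, so T = P/ω = 173×10³ / 1.529 = 113200 N·m.
J = πd⁴/32 = π(0.471)⁴/32 = 4.832×10^-3 m⁴.
θ = T·L/(G·J) = 113200 × 5.21 / (78.1×10⁹ × 4.832×10^-3) = 1.562×10^-3 rad.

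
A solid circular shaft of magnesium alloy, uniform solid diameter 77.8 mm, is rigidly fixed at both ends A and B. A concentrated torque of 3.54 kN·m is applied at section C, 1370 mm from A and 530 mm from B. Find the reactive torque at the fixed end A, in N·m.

With uniform GJ and both ends fixed, compatibility θ_AC = θ_CB gives T_A·a = T_B·b, together with T_A + T_B = T₀.
T_A = T₀·b/(a+b) = 3540·530/1900 = 987.5 N·m; T_B = 2553 N·m.

987 N·m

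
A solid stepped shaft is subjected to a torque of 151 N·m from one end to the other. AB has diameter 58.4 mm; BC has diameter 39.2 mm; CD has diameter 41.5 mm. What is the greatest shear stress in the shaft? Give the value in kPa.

12800 kPa

Under the same torque, τ_max = 16T/(πd³) is largest where d is smallest — segment BC (d = 39.2 mm).
τ_max = 16·151.0/(π·(0.0392)³) = 1.277×10^7 Pa.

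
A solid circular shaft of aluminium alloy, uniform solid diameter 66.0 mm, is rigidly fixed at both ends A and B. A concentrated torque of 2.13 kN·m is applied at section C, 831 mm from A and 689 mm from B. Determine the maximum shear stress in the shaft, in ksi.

With uniform GJ and both ends fixed, compatibility θ_AC = θ_CB gives T_A·a = T_B·b, together with T_A + T_B = T₀.
T_A = T₀·b/(a+b) = 2130·689/1520 = 965.5 N·m; T_B = 1164 N·m.
τ in each portion: τ_AC = 1.71×10^7 Pa, τ_CB = 2.06×10^7 Pa; maximum is in CB.
τ_max = T_CB·r/J = 1164·0.0330/1.86×10^-6 = 2.063×10^7 Pa.

2.99 ksi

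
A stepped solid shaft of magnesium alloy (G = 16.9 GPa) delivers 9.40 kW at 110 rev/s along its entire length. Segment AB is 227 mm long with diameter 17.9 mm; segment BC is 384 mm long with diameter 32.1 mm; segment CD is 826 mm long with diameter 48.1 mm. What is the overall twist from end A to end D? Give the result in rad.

ω = 2π·110 = 691.2 rad/s, so T = P/ω = 9.40×10³ / 691.2 = 13.60 N·m.
J_AB = π(0.0179)⁴/32 = 1.01×10^-8 m⁴; J_BC = π(0.0321)⁴/32 = 1.04×10^-7 m⁴; J_CD = π(0.0481)⁴/32 = 5.26×10^-7 m⁴.
θ = (T/G)·Σ L_i/J_i = (13.60/16.9×10⁹)·(0.227/1.01×10^-8 + 0.384/1.04×10^-7 + 0.826/5.26×10^-7) = 0.02235 rad.

0.0224 rad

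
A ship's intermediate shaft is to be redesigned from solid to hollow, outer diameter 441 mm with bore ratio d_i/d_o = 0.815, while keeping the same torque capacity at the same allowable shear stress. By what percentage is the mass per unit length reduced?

Equal τ_max and T ⇒ the solid shaft needs d_s³ = d_o³(1−k⁴), so d_s = 441·(1−0.815⁴)^(1/3) = 363.2 mm.
Area ratio A_h/A_s = d_o²(1−k²)/d_s² = (1−k²)/(1−k⁴)^(2/3) = 0.4949.
Mass saving = 1 − 0.4949 = 50.5 %.

50.5 %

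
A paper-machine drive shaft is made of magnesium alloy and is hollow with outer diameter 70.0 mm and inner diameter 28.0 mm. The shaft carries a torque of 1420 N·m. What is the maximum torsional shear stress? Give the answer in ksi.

3.14 ksi

J = π(d_o⁴ − d_i⁴)/32 = π(0.0700⁴ − 0.0280⁴)/32 = 2.297×10^-6 m⁴.
τ_max = T·r/J = 1420 × 0.0350 / 2.297×10^-6 = 2.164×10^7 Pa.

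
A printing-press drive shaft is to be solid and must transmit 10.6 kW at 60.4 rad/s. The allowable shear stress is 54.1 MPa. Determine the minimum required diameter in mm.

ω = 60.4 rad/s, so T = P/ω = 10.6×10³ / 60.40 = 175.5 N·m.
For a solid shaft τ_max = 16T/(πd³), so d = (16T/(π τ_allow))^(1/3) = (16·175.5/(π·5.41×10^7))^(1/3) = 0.02547 m.

25.5 mm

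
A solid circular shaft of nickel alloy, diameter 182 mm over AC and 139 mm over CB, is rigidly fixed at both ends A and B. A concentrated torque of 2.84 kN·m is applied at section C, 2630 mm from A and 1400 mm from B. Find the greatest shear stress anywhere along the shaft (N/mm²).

2.10 N/mm²

Compatibility: T_A·a/J_AC = T_B·b/J_CB with T_A + T_B = T₀.
J_AC = 1.08×10^-4 m⁴, J_CB = 3.66×10^-5 m⁴, so T_A = T₀·(J_AC/a)/((J_AC/a)+(J_CB/b)) = 1733 N·m, T_B = 1107 N·m.
τ in each portion: τ_AC = 1.46×10^6 Pa, τ_CB = 2.10×10^6 Pa; maximum is in CB.
τ_max = T_CB·r/J = 1107·0.0695/3.66×10^-5 = 2.100×10^6 Pa.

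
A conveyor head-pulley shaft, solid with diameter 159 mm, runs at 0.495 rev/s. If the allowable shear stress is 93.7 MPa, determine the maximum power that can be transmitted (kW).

230 kW

J = πd⁴/32 = π(0.159)⁴/32 = 6.275×10^-5 m⁴.
T_max = τ_allow·J/r = 9.37×10^7 × 6.275×10^-5 / 0.0795 = 73950 N·m.
ω = 2π·0.495 = 3.110 rad/s, so P_max = T_max·ω = 2.300×10^5 W.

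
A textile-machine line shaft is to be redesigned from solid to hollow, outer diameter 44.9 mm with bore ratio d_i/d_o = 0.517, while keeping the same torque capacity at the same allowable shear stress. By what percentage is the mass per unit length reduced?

Equal τ_max and T ⇒ the solid shaft needs d_s³ = d_o³(1−k⁴), so d_s = 44.9·(1−0.517⁴)^(1/3) = 43.80 mm.
Area ratio A_h/A_s = d_o²(1−k²)/d_s² = (1−k²)/(1−k⁴)^(2/3) = 0.7698.
Mass saving = 1 − 0.7698 = 23.0 %.

23.0 %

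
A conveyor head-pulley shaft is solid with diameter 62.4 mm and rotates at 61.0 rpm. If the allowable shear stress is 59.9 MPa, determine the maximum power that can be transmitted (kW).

J = πd⁴/32 = π(0.0624)⁴/32 = 1.488×10^-6 m⁴.
T_max = τ_allow·J/r = 5.99×10^7 × 1.488×10^-6 / 0.0312 = 2858 N·m.
ω = 2π·61.0/60 = 6.388 rad/s, so P_max = T_max·ω = 1.825×10^4 W.

18.3 kW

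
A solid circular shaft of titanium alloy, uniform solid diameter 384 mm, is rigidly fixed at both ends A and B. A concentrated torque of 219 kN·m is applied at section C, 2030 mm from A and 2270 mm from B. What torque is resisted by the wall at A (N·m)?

With uniform GJ and both ends fixed, compatibility θ_AC = θ_CB gives T_A·a = T_B·b, together with T_A + T_B = T₀.
T_A = T₀·b/(a+b) = 219000·2270/4300 = 115600 N·m; T_B = 103400 N·m.

116000 N·m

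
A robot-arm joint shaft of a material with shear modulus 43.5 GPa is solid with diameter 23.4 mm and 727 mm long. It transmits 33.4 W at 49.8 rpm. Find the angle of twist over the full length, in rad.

ω = 2π·49.8/60 = 5.215 rad/s, so T = P/ω = 33.4 / 5.215 = 6.405 N·m.
J = πd⁴/32 = π(0.0234)⁴/32 = 2.943×10^-8 m⁴.
θ = T·L/(G·J) = 6.405 × 0.727 / (43.5×10⁹ × 2.943×10^-8) = 3.636×10^-3 rad.

0.00364 rad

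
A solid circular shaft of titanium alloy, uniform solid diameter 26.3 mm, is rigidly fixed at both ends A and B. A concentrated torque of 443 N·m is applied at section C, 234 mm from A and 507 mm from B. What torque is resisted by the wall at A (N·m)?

With uniform GJ and both ends fixed, compatibility θ_AC = θ_CB gives T_A·a = T_B·b, together with T_A + T_B = T₀.
T_A = T₀·b/(a+b) = 443.0·507/741.0 = 303.1 N·m; T_B = 139.9 N·m.

303 N·m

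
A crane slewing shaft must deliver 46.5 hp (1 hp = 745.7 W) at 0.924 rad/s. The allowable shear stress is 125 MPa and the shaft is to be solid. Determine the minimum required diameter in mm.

115 mm

ω = 0.924 rad/s, so T = P/ω = 46.5×745.7 / 0.9240 = 37530 N·m.
For a solid shaft τ_max = 16T/(πd³), so d = (16T/(π τ_allow))^(1/3) = (16·37530/(π·1.25×10^8))^(1/3) = 0.1152 m.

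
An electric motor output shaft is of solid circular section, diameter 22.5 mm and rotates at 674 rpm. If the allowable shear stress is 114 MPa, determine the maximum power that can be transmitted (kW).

18.0 kW

J = πd⁴/32 = π(0.0225)⁴/32 = 2.516×10^-8 m⁴.
T_max = τ_allow·J/r = 1.14×10^8 × 2.516×10^-8 / 0.0112 = 255.0 N·m.
ω = 2π·674/60 = 70.58 rad/s, so P_max = T_max·ω = 1.800×10^4 W.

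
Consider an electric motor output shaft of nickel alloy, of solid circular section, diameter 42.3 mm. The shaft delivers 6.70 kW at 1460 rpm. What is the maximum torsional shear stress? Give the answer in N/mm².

ω = 2π·1460/60 = 152.9 rad/s, so T = P/ω = 6.70×10³ / 152.9 = 43.82 N·m.
J = πd⁴/32 = π(0.0423)⁴/32 = 3.143×10^-7 m⁴.
τ_max = T·r/J = 43.82 × 0.0211 / 3.143×10^-7 = 2.949×10^6 Pa.

2.95 N/mm²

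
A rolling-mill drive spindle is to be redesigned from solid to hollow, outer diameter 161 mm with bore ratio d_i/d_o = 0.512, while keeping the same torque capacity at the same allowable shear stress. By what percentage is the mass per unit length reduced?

22.6 %

Equal τ_max and T ⇒ the solid shaft needs d_s³ = d_o³(1−k⁴), so d_s = 161·(1−0.512⁴)^(1/3) = 157.2 mm.
Area ratio A_h/A_s = d_o²(1−k²)/d_s² = (1−k²)/(1−k⁴)^(2/3) = 0.7737.
Mass saving = 1 − 0.7737 = 22.6 %.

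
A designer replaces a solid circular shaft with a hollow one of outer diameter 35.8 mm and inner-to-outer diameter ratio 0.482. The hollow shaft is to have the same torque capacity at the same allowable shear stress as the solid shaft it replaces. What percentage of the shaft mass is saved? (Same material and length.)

Equal τ_max and T ⇒ the solid shaft needs d_s³ = d_o³(1−k⁴), so d_s = 35.8·(1−0.482⁴)^(1/3) = 35.14 mm.
Area ratio A_h/A_s = d_o²(1−k²)/d_s² = (1−k²)/(1−k⁴)^(2/3) = 0.7966.
Mass saving = 1 − 0.7966 = 20.3 %.

20.3 %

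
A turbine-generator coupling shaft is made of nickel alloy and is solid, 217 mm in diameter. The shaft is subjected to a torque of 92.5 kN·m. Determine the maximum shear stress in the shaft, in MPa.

46.1 MPa

J = πd⁴/32 = π(0.217)⁴/32 = 2.177×10^-4 m⁴.
τ_max = T·r/J = 92500 × 0.108 / 2.177×10^-4 = 4.610×10^7 Pa.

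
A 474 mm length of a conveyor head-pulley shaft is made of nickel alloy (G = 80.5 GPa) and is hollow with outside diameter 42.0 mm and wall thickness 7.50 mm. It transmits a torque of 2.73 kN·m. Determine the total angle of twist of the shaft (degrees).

3.64°

J = π(d_o⁴ − d_i⁴)/32 = π(0.0420⁴ − 0.0270⁴)/32 = 2.533×10^-7 m⁴.
θ = T·L/(G·J) = 2730 × 0.474 / (80.5×10⁹ × 2.533×10^-7) = 0.06346 rad.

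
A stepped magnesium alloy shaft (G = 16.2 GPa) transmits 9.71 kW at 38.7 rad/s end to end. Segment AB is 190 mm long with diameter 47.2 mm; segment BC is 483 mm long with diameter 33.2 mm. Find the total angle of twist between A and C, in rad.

ω = 38.7 rad/s, so T = P/ω = 9.71×10³ / 38.70 = 250.9 N·m.
J_AB = π(0.0472)⁴/32 = 4.87×10^-7 m⁴; J_BC = π(0.0332)⁴/32 = 1.19×10^-7 m⁴.
θ = (T/G)·Σ L_i/J_i = (250.9/16.2×10⁹)·(0.190/4.87×10^-7 + 0.483/1.19×10^-7) = 0.06876 rad.

0.0688 rad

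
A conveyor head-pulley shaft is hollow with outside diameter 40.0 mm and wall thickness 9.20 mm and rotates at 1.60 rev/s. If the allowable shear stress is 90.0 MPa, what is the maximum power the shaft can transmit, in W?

J = π(d_o⁴ − d_i⁴)/32 = π(0.0400⁴ − 0.0216⁴)/32 = 2.300×10^-7 m⁴.
T_max = τ_allow·J/r = 9.00×10^7 × 2.300×10^-7 / 0.0200 = 1035 N·m.
ω = 2π·1.60 = 10.05 rad/s, so P_max = T_max·ω = 1.040×10^4 W.

10400 W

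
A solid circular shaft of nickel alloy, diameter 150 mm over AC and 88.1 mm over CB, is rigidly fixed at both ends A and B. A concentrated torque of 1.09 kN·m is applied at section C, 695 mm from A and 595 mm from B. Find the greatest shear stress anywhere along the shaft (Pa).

Compatibility: T_A·a/J_AC = T_B·b/J_CB with T_A + T_B = T₀.
J_AC = 4.97×10^-5 m⁴, J_CB = 5.91×10^-6 m⁴, so T_A = T₀·(J_AC/a)/((J_AC/a)+(J_CB/b)) = 957.0 N·m, T_B = 133.0 N·m.
τ in each portion: τ_AC = 1.44×10^6 Pa, τ_CB = 9.91×10^5 Pa; maximum is in AC.
τ_max = T_AC·r/J = 957.0·0.0750/4.97×10^-5 = 1.444×10^6 Pa.

1.44e6 Pa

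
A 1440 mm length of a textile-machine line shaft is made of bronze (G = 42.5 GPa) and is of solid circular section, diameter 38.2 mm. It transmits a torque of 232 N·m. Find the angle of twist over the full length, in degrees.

J = πd⁴/32 = π(0.0382)⁴/32 = 2.091×10^-7 m⁴.
θ = T·L/(G·J) = 232.0 × 1.44 / (42.5×10⁹ × 2.091×10^-7) = 0.03760 rad.

2.15°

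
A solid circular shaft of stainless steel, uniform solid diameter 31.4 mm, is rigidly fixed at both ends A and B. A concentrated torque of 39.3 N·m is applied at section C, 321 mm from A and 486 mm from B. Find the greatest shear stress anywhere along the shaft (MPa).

With uniform GJ and both ends fixed, compatibility θ_AC = θ_CB gives T_A·a = T_B·b, together with T_A + T_B = T₀.
T_A = T₀·b/(a+b) = 39.30·486/807.0 = 23.67 N·m; T_B = 15.63 N·m.
τ in each portion: τ_AC = 3.89×10^6 Pa, τ_CB = 2.57×10^6 Pa; maximum is in AC.
τ_max = T_AC·r/J = 23.67·0.0157/9.54×10^-8 = 3.893×10^6 Pa.

3.89 MPa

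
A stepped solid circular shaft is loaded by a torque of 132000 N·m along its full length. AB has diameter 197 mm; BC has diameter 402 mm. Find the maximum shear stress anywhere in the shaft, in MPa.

Under the same torque, τ_max = 16T/(πd³) is largest where d is smallest — segment AB (d = 197 mm).
τ_max = 16·132000/(π·(0.197)³) = 8.793×10^7 Pa.

87.9 MPa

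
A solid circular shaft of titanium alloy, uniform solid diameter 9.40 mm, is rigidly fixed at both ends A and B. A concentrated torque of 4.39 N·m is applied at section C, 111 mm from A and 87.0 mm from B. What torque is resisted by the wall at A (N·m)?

With uniform GJ and both ends fixed, compatibility θ_AC = θ_CB gives T_A·a = T_B·b, together with T_A + T_B = T₀.
T_A = T₀·b/(a+b) = 4.390·87.0/198.0 = 1.929 N·m; T_B = 2.461 N·m.

1.93 N·m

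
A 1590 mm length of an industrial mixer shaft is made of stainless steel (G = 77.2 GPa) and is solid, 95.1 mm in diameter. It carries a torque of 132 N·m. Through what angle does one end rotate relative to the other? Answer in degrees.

0.0194°

J = πd⁴/32 = π(0.0951)⁴/32 = 8.030×10^-6 m⁴.
θ = T·L/(G·J) = 132.0 × 1.59 / (77.2×10⁹ × 8.030×10^-6) = 3.386×10^-4 rad.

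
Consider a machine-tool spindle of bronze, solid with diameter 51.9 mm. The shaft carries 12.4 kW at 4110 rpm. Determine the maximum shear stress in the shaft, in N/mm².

1.05 N/mm²

ω = 2π·4110/60 = 430.4 rad/s, so T = P/ω = 12.4×10³ / 430.4 = 28.81 N·m.
J = πd⁴/32 = π(0.0519)⁴/32 = 7.123×10^-7 m⁴.
τ_max = T·r/J = 28.81 × 0.0260 / 7.123×10^-7 = 1.050×10^6 Pa.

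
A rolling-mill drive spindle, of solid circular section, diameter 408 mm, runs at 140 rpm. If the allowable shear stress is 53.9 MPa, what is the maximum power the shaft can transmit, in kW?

J = πd⁴/32 = π(0.408)⁴/32 = 2.720×10^-3 m⁴.
T_max = τ_allow·J/r = 5.39×10^7 × 2.720×10^-3 / 0.204 = 718800 N·m.
ω = 2π·140/60 = 14.66 rad/s, so P_max = T_max·ω = 1.054×10^7 W.

10500 kW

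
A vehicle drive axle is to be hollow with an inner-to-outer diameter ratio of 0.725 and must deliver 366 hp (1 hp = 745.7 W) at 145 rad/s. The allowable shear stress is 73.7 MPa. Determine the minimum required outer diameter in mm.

ω = 145 rad/s, so T = P/ω = 366×745.7 / 145.0 = 1882 N·m.
For a hollow shaft with d_i/d_o = 0.725: τ_max = 16T/(π d_o³ (1−k⁴)), so d_o = [16T/(π τ_allow (1−k⁴))]^(1/3) = [16·1882/(π·7.37×10^7·0.7237)]^(1/3) = 0.05643 m.

56.4 mm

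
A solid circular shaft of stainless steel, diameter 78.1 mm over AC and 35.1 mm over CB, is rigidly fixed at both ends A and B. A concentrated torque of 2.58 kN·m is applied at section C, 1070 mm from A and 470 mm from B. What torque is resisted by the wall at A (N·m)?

Compatibility: T_A·a/J_AC = T_B·b/J_CB with T_A + T_B = T₀.
J_AC = 3.65×10^-6 m⁴, J_CB = 1.49×10^-7 m⁴, so T_A = T₀·(J_AC/a)/((J_AC/a)+(J_CB/b)) = 2361 N·m, T_B = 219.3 N·m.

2360 N·m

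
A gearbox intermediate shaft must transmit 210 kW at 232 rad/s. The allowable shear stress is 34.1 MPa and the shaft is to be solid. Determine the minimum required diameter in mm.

ω = 232 rad/s, so T = P/ω = 210×10³ / 232.0 = 905.2 N·m.
For a solid shaft τ_max = 16T/(πd³), so d = (16T/(π τ_allow))^(1/3) = (16·905.2/(π·3.41×10^7))^(1/3) = 0.05132 m.

51.3 mm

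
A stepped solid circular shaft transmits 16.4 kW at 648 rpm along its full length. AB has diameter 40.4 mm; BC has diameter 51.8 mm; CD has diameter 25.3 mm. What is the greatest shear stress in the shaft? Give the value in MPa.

76.0 MPa

ω = 2π·648/60 = 67.86 rad/s, so T = P/ω = 16.4×10³ / 67.86 = 241.7 N·m.
Under the same torque, τ_max = 16T/(πd³) is largest where d is smallest — segment CD (d = 25.3 mm).
τ_max = 16·241.7/(π·(0.0253)³) = 7.601×10^7 Pa.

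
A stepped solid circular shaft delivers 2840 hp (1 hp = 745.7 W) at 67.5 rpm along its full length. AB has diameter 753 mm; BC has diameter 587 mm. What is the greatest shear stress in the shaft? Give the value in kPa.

ω = 2π·67.5/60 = 7.069 rad/s, so T = P/ω = 2840×745.7 / 7.069 = 299600 N·m.
Under the same torque, τ_max = 16T/(πd³) is largest where d is smallest — segment BC (d = 587 mm).
τ_max = 16·299600/(π·(0.587)³) = 7.544×10^6 Pa.

7540 kPa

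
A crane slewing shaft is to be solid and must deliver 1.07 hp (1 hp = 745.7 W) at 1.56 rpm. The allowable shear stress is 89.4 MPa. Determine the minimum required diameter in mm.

65.3 mm

ω = 2π·1.56/60 = 0.1634 rad/s, so T = P/ω = 1.07×745.7 / 0.1634 = 4884 N·m.
For a solid shaft τ_max = 16T/(πd³), so d = (16T/(π τ_allow))^(1/3) = (16·4884/(π·8.94×10^7))^(1/3) = 0.06528 m.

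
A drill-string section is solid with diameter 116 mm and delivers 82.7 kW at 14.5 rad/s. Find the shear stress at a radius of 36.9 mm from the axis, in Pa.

ω = 14.5 rad/s, so T = P/ω = 82.7×10³ / 14.50 = 5703 N·m.
J = πd⁴/32 = π(0.116)⁴/32 = 1.778×10^-5 m⁴.
Shear stress varies linearly with radius: τ = T·r/J = 5703 × 0.0369 / 1.778×10^-5 = 1.184×10^7 Pa.

1.18e7 Pa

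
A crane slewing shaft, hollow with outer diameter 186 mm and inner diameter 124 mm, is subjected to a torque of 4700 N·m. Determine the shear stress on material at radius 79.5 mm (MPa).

3.96 MPa

J = π(d_o⁴ − d_i⁴)/32 = π(0.186⁴ − 0.124⁴)/32 = 9.429×10^-5 m⁴.
Shear stress varies linearly with radius: τ = T·r/J = 4700 × 0.0795 / 9.429×10^-5 = 3.963×10^6 Pa.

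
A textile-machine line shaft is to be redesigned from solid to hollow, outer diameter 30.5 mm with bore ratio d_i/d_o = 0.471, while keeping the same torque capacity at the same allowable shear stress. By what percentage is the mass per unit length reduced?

19.5 %

Equal τ_max and T ⇒ the solid shaft needs d_s³ = d_o³(1−k⁴), so d_s = 30.5·(1−0.471⁴)^(1/3) = 29.99 mm.
Area ratio A_h/A_s = d_o²(1−k²)/d_s² = (1−k²)/(1−k⁴)^(2/3) = 0.8048.
Mass saving = 1 − 0.8048 = 19.5 %.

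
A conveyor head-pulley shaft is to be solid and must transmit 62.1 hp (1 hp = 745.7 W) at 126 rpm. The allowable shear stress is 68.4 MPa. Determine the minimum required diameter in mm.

63.9 mm

ω = 2π·126/60 = 13.19 rad/s, so T = P/ω = 62.1×745.7 / 13.19 = 3510 N·m.
For a solid shaft τ_max = 16T/(πd³), so d = (16T/(π τ_allow))^(1/3) = (16·3510/(π·6.84×10^7))^(1/3) = 0.06393 m.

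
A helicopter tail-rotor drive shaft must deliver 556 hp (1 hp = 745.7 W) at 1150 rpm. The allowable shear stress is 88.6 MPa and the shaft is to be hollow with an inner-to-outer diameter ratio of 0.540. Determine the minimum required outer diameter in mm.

ω = 2π·1150/60 = 120.4 rad/s, so T = P/ω = 556×745.7 / 120.4 = 3443 N·m.
For a hollow shaft with d_i/d_o = 0.540: τ_max = 16T/(π d_o³ (1−k⁴)), so d_o = [16T/(π τ_allow (1−k⁴))]^(1/3) = [16·3443/(π·8.86×10^7·0.9150)]^(1/3) = 0.06003 m.

60.0 mm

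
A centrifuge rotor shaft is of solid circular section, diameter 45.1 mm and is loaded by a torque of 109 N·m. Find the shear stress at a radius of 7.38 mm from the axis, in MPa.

J = πd⁴/32 = π(0.0451)⁴/32 = 4.062×10^-7 m⁴.
Shear stress varies linearly with radius: τ = T·r/J = 109.0 × 0.00738 / 4.062×10^-7 = 1.981×10^6 Pa.

1.98 MPa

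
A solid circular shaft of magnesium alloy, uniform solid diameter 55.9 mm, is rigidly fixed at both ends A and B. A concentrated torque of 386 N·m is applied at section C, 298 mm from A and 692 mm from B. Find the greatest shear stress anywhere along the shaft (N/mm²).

7.87 N/mm²

With uniform GJ and both ends fixed, compatibility θ_AC = θ_CB gives T_A·a = T_B·b, together with T_A + T_B = T₀.
T_A = T₀·b/(a+b) = 386.0·692/990.0 = 269.8 N·m; T_B = 116.2 N·m.
τ in each portion: τ_AC = 7.87×10^6 Pa, τ_CB = 3.39×10^6 Pa; maximum is in AC.
τ_max = T_AC·r/J = 269.8·0.0279/9.59×10^-7 = 7.867×10^6 Pa.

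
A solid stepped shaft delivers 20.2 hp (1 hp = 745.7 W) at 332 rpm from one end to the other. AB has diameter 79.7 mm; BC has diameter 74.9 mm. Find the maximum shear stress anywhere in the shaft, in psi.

762 psi

ω = 2π·332/60 = 34.77 rad/s, so T = P/ω = 20.2×745.7 / 34.77 = 433.3 N·m.
Under the same torque, τ_max = 16T/(πd³) is largest where d is smallest — segment BC (d = 74.9 mm).
τ_max = 16·433.3/(π·(0.0749)³) = 5.251×10^6 Pa.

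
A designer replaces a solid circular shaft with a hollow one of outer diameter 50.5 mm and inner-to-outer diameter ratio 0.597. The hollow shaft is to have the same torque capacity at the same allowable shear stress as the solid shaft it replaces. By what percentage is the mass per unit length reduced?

29.5 %

Equal τ_max and T ⇒ the solid shaft needs d_s³ = d_o³(1−k⁴), so d_s = 50.5·(1−0.597⁴)^(1/3) = 48.26 mm.
Area ratio A_h/A_s = d_o²(1−k²)/d_s² = (1−k²)/(1−k⁴)^(2/3) = 0.7046.
Mass saving = 1 − 0.7046 = 29.5 %.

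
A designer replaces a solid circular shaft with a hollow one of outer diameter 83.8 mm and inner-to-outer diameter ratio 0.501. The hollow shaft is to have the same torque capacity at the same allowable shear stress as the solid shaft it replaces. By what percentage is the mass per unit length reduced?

Equal τ_max and T ⇒ the solid shaft needs d_s³ = d_o³(1−k⁴), so d_s = 83.8·(1−0.501⁴)^(1/3) = 82.00 mm.
Area ratio A_h/A_s = d_o²(1−k²)/d_s² = (1−k²)/(1−k⁴)^(2/3) = 0.7822.
Mass saving = 1 − 0.7822 = 21.8 %.

21.8 %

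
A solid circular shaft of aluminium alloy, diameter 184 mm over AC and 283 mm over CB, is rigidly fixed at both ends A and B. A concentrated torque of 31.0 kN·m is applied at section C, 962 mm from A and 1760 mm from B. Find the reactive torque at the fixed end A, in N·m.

7640 N·m

Compatibility: T_A·a/J_AC = T_B·b/J_CB with T_A + T_B = T₀.
J_AC = 1.13×10^-4 m⁴, J_CB = 6.30×10^-4 m⁴, so T_A = T₀·(J_AC/a)/((J_AC/a)+(J_CB/b)) = 7638 N·m, T_B = 23360 N·m.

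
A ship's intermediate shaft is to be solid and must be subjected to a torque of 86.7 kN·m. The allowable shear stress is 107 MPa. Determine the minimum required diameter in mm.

160 mm

For a solid shaft τ_max = 16T/(πd³), so d = (16T/(π τ_allow))^(1/3) = (16·86700/(π·1.07×10^8))^(1/3) = 0.1604 m.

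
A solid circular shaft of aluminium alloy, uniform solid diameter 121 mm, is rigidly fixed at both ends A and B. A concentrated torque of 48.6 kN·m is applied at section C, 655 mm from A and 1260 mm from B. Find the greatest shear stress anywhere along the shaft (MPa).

With uniform GJ and both ends fixed, compatibility θ_AC = θ_CB gives T_A·a = T_B·b, together with T_A + T_B = T₀.
T_A = T₀·b/(a+b) = 48600·1260/1915 = 31980 N·m; T_B = 16620 N·m.
τ in each portion: τ_AC = 9.19×10^7 Pa, τ_CB = 4.78×10^7 Pa; maximum is in AC.
τ_max = T_AC·r/J = 31980·0.0605/2.10×10^-5 = 9.193×10^7 Pa.

91.9 MPa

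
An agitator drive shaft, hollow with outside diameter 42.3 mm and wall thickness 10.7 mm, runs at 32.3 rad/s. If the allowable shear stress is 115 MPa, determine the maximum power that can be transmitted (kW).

51.9 kW

J = π(d_o⁴ − d_i⁴)/32 = π(0.0423⁴ − 0.0209⁴)/32 = 2.956×10^-7 m⁴.
T_max = τ_allow·J/r = 1.15×10^8 × 2.956×10^-7 / 0.0211 = 1607 N·m.
ω = 32.3 rad/s, so P_max = T_max·ω = 5.191×10^4 W.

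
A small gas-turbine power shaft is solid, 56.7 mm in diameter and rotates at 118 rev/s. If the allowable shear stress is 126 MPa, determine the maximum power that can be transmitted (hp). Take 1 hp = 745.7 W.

J = πd⁴/32 = π(0.0567)⁴/32 = 1.015×10^-6 m⁴.
T_max = τ_allow·J/r = 1.26×10^8 × 1.015×10^-6 / 0.0284 = 4510 N·m.
ω = 2π·118 = 741.4 rad/s, so P_max = T_max·ω = 3.344×10^6 W.

4480 hp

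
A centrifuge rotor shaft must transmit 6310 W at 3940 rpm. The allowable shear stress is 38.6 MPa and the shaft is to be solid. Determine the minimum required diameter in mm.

12.6 mm

ω = 2π·3940/60 = 412.6 rad/s, so T = P/ω = 6310 / 412.6 = 15.29 N·m.
For a solid shaft τ_max = 16T/(πd³), so d = (16T/(π τ_allow))^(1/3) = (16·15.29/(π·3.86×10^7))^(1/3) = 0.01264 m.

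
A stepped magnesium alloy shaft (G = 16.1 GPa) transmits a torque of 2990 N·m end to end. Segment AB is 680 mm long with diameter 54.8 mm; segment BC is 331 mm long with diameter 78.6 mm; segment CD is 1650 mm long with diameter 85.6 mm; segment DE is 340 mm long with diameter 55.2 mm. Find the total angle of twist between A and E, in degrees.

16.4°

J_AB = π(0.0548)⁴/32 = 8.85×10^-7 m⁴; J_BC = π(0.0786)⁴/32 = 3.75×10^-6 m⁴; J_CD = π(0.0856)⁴/32 = 5.27×10^-6 m⁴; J_DE = π(0.0552)⁴/32 = 9.11×10^-7 m⁴.
θ = (T/G)·Σ L_i/J_i = (2990/16.1×10⁹)·(0.680/8.85×10^-7 + 0.331/3.75×10^-6 + 1.65/5.27×10^-6 + 0.340/9.11×10^-7) = 0.2865 rad.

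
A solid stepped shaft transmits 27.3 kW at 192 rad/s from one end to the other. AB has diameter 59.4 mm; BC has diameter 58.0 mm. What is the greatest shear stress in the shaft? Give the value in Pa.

3.71e6 Pa

ω = 192 rad/s, so T = P/ω = 27.3×10³ / 192.0 = 142.2 N·m.
Under the same torque, τ_max = 16T/(πd³) is largest where d is smallest — segment BC (d = 58.0 mm).
τ_max = 16·142.2/(π·(0.0580)³) = 3.711×10^6 Pa.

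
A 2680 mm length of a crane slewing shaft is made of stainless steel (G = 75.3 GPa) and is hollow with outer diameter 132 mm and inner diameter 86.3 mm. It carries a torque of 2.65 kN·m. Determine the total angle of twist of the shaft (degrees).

0.222°

J = π(d_o⁴ − d_i⁴)/32 = π(0.132⁴ − 0.0863⁴)/32 = 2.436×10^-5 m⁴.
θ = T·L/(G·J) = 2650 × 2.68 / (75.3×10⁹ × 2.436×10^-5) = 3.872×10^-3 rad.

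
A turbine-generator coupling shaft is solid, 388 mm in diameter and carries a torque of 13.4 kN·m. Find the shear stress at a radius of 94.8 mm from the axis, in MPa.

0.571 MPa

J = πd⁴/32 = π(0.388)⁴/32 = 2.225×10^-3 m⁴.
Shear stress varies linearly with radius: τ = T·r/J = 13400 × 0.0948 / 2.225×10^-3 = 5.709×10^5 Pa.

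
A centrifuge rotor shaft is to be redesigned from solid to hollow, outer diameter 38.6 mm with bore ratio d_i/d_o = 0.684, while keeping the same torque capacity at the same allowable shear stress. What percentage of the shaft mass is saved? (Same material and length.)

Equal τ_max and T ⇒ the solid shaft needs d_s³ = d_o³(1−k⁴), so d_s = 38.6·(1−0.684⁴)^(1/3) = 35.55 mm.
Area ratio A_h/A_s = d_o²(1−k²)/d_s² = (1−k²)/(1−k⁴)^(2/3) = 0.6274.
Mass saving = 1 − 0.6274 = 37.3 %.

37.3 %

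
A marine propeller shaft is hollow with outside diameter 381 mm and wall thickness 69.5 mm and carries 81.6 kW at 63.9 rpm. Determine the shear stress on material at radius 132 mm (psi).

ω = 2π·63.9/60 = 6.692 rad/s, so T = P/ω = 81.6×10³ / 6.692 = 12190 N·m.
J = π(d_o⁴ − d_i⁴)/32 = π(0.381⁴ − 0.242⁴)/32 = 1.732×10^-3 m⁴.
Shear stress varies linearly with radius: τ = T·r/J = 12190 × 0.132 / 1.732×10^-3 = 9.294×10^5 Pa.

135 psi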